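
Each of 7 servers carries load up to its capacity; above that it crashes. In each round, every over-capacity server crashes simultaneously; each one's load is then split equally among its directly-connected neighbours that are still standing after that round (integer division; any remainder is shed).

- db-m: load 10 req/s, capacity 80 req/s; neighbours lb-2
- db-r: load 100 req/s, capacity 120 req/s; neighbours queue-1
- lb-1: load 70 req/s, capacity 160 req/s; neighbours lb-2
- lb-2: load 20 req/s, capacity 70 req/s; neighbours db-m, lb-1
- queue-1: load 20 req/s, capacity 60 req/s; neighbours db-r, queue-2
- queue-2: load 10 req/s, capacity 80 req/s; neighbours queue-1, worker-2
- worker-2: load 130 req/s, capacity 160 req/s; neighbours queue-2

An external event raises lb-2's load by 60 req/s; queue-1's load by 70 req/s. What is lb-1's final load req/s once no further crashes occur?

Round 1 — lb-2 at 80 > 70; queue-1 at 90 > 60. lb-2, queue-1 crash.
  lb-2 sheds 80 req/s to db-m, lb-1: 40 each.
    db-m: 10+40 = 50 ≤ 80
    lb-1: 70+40 = 110 ≤ 160
  queue-1 sheds 90 req/s to db-r, queue-2: 45 each.
    db-r: 100+45 = 145 > 120
    queue-2: 10+45 = 55 ≤ 80
Round 2 — db-r crashes.
  db-r sheds 145 req/s: no online neighbours, lost.
No further crashes.

110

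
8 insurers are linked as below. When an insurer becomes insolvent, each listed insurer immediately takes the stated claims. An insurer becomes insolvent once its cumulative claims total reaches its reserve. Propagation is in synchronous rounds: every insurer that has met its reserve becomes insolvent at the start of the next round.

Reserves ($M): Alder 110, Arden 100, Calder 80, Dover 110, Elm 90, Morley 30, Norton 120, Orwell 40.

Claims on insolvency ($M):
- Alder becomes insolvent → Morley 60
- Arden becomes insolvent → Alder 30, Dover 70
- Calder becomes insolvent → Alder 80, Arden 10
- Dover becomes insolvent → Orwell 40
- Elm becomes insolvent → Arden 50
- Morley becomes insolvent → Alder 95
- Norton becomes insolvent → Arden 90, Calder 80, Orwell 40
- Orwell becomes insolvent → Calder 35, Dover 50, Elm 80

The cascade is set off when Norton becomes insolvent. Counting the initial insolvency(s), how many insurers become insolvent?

7

Round 1 — Norton becomes insolvent (initial).
  Arden: +90 → 90 < 100
  Calder: +80 → 80 ≥ 80
  Orwell: +40 → 40 ≥ 40
Round 2 — Calder, Orwell become insolvent.
  Alder: +80 → 80 < 110
  Arden: +10 → 100 ≥ 100
  Dover: +50 → 50 < 110
  Elm: +80 → 80 < 90
Round 3 — Arden becomes insolvent.
  Alder: +30 → 110 ≥ 110
  Dover: +70 → 120 ≥ 110
Round 4 — Alder, Dover become insolvent.
  Morley: +60 → 60 ≥ 30
Round 5 — Morley becomes insolvent.
No further insolvencies.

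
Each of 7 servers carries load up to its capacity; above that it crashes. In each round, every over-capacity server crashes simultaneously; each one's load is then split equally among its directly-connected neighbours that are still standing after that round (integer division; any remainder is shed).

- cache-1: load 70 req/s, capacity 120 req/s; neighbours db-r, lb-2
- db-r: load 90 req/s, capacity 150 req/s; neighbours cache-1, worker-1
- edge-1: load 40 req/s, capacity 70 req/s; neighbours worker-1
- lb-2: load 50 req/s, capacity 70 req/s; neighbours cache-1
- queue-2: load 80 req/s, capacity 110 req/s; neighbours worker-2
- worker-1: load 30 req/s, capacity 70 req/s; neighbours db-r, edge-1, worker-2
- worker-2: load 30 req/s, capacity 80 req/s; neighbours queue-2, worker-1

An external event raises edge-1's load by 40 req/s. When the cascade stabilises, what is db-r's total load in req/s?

145

Round 1 — edge-1 at 80 > 70. edge-1 crashes.
  edge-1 sheds 80 req/s to worker-1: 80 each.
    worker-1: 30+80 = 110 > 70
Round 2 — worker-1 crashes.
  worker-1 sheds 110 req/s to db-r, worker-2: 55 each.
    db-r: 90+55 = 145 ≤ 150
    worker-2: 30+55 = 85 > 80
Round 3 — worker-2 crashes.
  worker-2 sheds 85 req/s to queue-2: 85 each.
    queue-2: 80+85 = 165 > 110
Round 4 — queue-2 crashes.
  queue-2 sheds 165 req/s: no online neighbours, lost.
No further crashes.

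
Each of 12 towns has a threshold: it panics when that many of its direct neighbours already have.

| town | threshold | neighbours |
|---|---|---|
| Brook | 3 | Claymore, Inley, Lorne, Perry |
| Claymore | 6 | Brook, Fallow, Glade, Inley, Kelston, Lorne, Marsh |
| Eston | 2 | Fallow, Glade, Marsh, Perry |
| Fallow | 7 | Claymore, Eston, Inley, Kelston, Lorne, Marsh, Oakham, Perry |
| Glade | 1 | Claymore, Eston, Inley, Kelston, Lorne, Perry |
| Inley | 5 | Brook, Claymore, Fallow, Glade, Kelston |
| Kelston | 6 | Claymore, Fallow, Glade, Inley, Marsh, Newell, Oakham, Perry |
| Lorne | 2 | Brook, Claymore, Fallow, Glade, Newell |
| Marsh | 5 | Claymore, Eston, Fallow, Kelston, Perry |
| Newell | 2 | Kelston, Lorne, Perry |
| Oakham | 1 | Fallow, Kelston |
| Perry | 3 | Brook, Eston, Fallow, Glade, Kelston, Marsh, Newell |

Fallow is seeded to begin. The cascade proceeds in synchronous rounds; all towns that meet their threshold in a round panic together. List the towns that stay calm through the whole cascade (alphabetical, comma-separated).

Brook, Claymore, Eston, Glade, Inley, Kelston, Lorne, Marsh, Newell, Perry

Round 1 — Fallow panics (initial).
Round 2 — checking thresholds:
  Claymore: 1 of 7 neighbours < 6, not yet.
  Eston: 1 of 4 neighbours < 2, not yet.
  Inley: 1 of 5 neighbours < 5, not yet.
  Kelston: 1 of 8 neighbours < 6, not yet.
  Lorne: 1 of 5 neighbours < 2, not yet.
  Marsh: 1 of 5 neighbours < 5, not yet.
  Oakham: 1 of 2 neighbours ≥ 1, panics.
  Perry: 1 of 7 neighbours < 3, not yet.
Round 3 — no new panics; cascade stops.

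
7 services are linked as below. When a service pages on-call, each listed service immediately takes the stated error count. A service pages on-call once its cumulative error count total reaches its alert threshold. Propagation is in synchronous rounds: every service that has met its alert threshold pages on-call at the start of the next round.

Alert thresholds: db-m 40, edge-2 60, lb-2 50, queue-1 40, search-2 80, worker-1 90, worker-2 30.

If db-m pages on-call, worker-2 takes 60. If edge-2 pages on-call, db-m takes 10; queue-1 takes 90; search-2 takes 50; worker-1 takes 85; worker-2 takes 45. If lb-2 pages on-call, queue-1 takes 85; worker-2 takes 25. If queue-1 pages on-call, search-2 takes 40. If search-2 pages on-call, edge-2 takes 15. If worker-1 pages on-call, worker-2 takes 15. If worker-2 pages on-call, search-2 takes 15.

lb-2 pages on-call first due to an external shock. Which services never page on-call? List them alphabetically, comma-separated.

db-m, edge-2, search-2, worker-1, worker-2

Round 1 — lb-2 pages on-call (initial).
  queue-1: +85 → 85 ≥ 40
  worker-2: +25 → 25 < 30
Round 2 — queue-1 pages on-call.
  search-2: +40 → 40 < 80
No further pages.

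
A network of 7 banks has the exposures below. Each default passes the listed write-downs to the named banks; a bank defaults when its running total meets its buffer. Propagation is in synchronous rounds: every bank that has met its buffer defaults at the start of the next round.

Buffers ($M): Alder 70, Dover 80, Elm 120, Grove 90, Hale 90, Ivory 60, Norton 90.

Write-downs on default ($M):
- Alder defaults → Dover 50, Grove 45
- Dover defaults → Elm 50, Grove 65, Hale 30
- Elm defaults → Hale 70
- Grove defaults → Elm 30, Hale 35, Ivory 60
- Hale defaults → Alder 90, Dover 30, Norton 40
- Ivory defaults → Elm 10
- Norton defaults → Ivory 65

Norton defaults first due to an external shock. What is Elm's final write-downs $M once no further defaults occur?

Round 1 — Norton defaults (initial).
  Ivory: +65 → 65 ≥ 60
Round 2 — Ivory defaults.
  Elm: +10 → 10 < 120
No further defaults.

10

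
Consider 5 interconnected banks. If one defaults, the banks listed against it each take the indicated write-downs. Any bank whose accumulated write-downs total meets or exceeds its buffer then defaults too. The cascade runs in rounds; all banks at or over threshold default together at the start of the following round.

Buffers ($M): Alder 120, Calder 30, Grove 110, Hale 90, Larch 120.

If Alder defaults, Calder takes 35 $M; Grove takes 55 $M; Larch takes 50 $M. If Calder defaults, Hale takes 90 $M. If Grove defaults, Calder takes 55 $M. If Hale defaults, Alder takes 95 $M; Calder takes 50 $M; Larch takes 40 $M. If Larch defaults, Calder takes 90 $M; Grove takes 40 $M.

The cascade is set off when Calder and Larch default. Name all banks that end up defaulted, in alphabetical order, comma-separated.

Calder, Hale, Larch

Round 1 — Calder, Larch default (initial).
  Grove: +40 → 40 < 110
  Hale: +90 → 90 ≥ 90
Round 2 — Hale defaults.
  Alder: +95 → 95 < 120
No further defaults.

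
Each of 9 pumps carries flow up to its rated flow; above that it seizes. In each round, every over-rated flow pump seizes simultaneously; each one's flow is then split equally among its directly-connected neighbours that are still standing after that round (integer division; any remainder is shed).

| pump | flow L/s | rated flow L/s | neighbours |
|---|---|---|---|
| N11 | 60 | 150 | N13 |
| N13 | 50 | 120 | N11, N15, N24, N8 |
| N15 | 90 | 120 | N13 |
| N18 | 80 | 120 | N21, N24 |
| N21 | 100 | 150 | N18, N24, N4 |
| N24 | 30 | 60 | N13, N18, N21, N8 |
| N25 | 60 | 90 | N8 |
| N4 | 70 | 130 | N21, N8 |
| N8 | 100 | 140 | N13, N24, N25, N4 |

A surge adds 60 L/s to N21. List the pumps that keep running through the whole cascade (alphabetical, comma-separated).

Round 1 — N21 at 160 > 150. N21 seizes.
  N21 sheds 160 L/s to N18, N24, N4: 53 each (1 lost).
    N18: 80+53 = 133 > 120
    N24: 30+53 = 83 > 60
    N4: 70+53 = 123 ≤ 130
Round 2 — N18, N24 seize.
  N18 sheds 133 L/s: no online neighbours, lost.
  N24 sheds 83 L/s to N13, N8: 41 each (1 lost).
    N13: 50+41 = 91 ≤ 120
    N8: 100+41 = 141 > 140
Round 3 — N8 seizes.
  N8 sheds 141 L/s to N13, N25, N4: 47 each.
    N13: 91+47 = 138 > 120
    N25: 60+47 = 107 > 90
    N4: 123+47 = 170 > 130
Round 4 — N13, N25, N4 seize.
  N13 sheds 138 L/s to N11, N15: 69 each.
    N11: 60+69 = 129 ≤ 150
    N15: 90+69 = 159 > 120
  N25 sheds 107 L/s: no online neighbours, lost.
  N4 sheds 170 L/s: no online neighbours, lost.
Round 5 — N15 seizes.
  N15 sheds 159 L/s: no online neighbours, lost.
No further seizures.

N11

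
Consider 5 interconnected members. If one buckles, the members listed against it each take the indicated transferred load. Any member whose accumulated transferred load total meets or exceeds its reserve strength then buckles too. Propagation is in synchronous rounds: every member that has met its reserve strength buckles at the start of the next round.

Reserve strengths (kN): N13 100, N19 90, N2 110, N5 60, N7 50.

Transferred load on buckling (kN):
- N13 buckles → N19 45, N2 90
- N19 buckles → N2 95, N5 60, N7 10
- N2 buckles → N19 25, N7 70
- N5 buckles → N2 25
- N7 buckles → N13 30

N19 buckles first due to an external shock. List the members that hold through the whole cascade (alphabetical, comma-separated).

Round 1 — N19 buckles (initial).
  N2: +95 → 95 < 110
  N5: +60 → 60 ≥ 60
  N7: +10 → 10 < 50
Round 2 — N5 buckles.
  N2: +25 → 120 ≥ 110
Round 3 — N2 buckles.
  N7: +70 → 80 ≥ 50
Round 4 — N7 buckles.
  N13: +30 → 30 < 100
No further bucklings.

N13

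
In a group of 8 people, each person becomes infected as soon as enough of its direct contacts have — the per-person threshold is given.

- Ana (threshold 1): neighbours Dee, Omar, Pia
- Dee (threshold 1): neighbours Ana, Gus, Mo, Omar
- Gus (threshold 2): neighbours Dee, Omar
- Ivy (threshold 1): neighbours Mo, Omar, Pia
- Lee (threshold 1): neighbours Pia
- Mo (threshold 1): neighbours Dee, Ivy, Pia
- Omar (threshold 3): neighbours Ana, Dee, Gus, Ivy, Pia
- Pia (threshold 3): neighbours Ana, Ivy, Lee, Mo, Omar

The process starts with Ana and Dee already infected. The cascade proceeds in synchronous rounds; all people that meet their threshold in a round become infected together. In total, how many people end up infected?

Round 1 — Ana, Dee become infected (initial).
Round 2 — checking thresholds:
  Gus: 1 of 2 neighbours < 2, holds.
  Mo: 1 of 3 neighbours ≥ 1, becomes infected.
  Omar: 2 of 5 neighbours < 3, holds.
  Pia: 1 of 5 neighbours < 3, holds.
Round 3 — checking thresholds:
  Gus: 1 of 2 neighbours < 2, holds.
  Ivy: 1 of 3 neighbours ≥ 1, becomes infected.
  Omar: 2 of 5 neighbours < 3, holds.
  Pia: 2 of 5 neighbours < 3, holds.
Round 4 — checking thresholds:
  Gus: 1 of 2 neighbours < 2, holds.
  Omar: 3 of 5 neighbours ≥ 3, becomes infected.
  Pia: 3 of 5 neighbours ≥ 3, becomes infected.
Round 5 — checking thresholds:
  Gus: 2 of 2 neighbours ≥ 2, becomes infected.
  Lee: 1 of 1 neighbours ≥ 1, becomes infected.
Round 6 — no new infections; cascade stops.

8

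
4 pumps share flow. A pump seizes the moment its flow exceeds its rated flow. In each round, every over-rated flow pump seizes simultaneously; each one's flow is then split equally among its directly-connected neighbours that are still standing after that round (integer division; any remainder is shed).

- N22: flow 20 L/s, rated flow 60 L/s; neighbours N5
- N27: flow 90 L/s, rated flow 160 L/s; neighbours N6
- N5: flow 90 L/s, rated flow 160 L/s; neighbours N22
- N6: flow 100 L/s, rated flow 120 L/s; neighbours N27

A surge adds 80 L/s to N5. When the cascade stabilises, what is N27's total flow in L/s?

90

Round 1 — N5 at 170 > 160. N5 seizes.
  N5 sheds 170 L/s to N22: 170 each.
    N22: 20+170 = 190 > 60
Round 2 — N22 seizes.
  N22 sheds 190 L/s: no online neighbours, lost.
No further seizures.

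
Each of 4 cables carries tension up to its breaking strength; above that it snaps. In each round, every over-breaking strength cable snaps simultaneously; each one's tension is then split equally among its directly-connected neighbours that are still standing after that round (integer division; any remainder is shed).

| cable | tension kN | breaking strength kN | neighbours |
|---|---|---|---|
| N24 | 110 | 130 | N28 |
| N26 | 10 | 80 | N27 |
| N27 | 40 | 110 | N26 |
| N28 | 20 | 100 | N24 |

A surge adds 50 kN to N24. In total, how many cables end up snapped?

2

Round 1 — N24 at 160 > 130. N24 snaps.
  N24 sheds 160 kN to N28: 160 each.
    N28: 20+160 = 180 > 100
Round 2 — N28 snaps.
  N28 sheds 180 kN: no online neighbours, lost.
No further breaks.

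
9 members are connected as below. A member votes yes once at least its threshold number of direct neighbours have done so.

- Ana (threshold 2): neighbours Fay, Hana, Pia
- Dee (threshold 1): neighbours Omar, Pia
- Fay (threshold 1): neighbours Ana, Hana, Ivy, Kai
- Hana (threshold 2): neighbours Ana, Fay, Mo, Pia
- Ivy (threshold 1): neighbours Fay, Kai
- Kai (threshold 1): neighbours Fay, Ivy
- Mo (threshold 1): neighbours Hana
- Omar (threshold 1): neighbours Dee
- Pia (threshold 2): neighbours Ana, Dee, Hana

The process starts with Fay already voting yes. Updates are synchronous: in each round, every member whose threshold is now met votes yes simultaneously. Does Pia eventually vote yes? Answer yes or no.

no

Round 1 — Fay votes yes (initial).
Round 2 — checking thresholds:
  Ana: 1 of 3 neighbours < 2, holds.
  Hana: 1 of 4 neighbours < 2, holds.
  Ivy: 1 of 2 neighbours ≥ 1, votes yes.
  Kai: 1 of 2 neighbours ≥ 1, votes yes.
Round 3 — no new yes votes; cascade stops.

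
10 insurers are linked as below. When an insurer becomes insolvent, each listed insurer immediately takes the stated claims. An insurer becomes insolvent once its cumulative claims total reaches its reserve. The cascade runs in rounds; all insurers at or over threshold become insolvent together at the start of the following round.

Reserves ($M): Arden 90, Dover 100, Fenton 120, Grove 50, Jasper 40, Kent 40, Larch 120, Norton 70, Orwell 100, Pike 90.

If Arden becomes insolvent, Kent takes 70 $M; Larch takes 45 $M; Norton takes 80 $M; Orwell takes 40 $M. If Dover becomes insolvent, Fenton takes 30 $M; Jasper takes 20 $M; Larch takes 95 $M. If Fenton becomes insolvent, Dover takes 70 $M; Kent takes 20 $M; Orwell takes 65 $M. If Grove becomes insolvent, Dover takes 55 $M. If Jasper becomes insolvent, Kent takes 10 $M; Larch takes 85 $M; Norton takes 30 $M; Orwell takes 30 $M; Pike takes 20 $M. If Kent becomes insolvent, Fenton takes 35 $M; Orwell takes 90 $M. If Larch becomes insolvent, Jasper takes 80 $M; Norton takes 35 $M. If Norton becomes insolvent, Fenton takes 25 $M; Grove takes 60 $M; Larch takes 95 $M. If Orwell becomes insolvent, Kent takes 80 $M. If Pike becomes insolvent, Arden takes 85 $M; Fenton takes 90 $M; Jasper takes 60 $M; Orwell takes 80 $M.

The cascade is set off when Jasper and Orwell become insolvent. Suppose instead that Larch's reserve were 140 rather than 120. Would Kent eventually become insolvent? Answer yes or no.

yes

With Larch's reserve at 140:
Round 1 — Jasper, Orwell become insolvent (initial).
  Kent: +10+80 → 90 ≥ 40
  Larch: +85 → 85 < 140
  Norton: +30 → 30 < 70
  Pike: +20 → 20 < 90
Round 2 — Kent becomes insolvent.
  Fenton: +35 → 35 < 120
No further insolvencies.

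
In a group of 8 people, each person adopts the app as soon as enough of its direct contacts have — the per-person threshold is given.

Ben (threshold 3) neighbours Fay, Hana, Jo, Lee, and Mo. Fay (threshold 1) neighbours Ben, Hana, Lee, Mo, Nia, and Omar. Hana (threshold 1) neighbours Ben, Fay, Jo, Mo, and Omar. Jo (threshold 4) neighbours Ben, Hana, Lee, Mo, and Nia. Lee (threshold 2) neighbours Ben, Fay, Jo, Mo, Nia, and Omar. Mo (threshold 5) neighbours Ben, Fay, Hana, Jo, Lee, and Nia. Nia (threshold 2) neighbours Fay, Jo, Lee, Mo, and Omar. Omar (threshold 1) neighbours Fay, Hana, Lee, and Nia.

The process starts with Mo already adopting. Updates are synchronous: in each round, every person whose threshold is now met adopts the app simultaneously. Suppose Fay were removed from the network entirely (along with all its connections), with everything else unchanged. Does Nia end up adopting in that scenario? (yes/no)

With Fay removed:
Round 1 — Mo adopts the app (initial).
Round 2 — checking thresholds:
  Ben: 1 of 4 neighbours < 3, not yet.
  Hana: 1 of 4 neighbours ≥ 1, adopts the app.
  Jo: 1 of 5 neighbours < 4, not yet.
  Lee: 1 of 5 neighbours < 2, not yet.
  Nia: 1 of 4 neighbours < 2, not yet.
Round 3 — checking thresholds:
  Ben: 2 of 4 neighbours < 3, not yet.
  Jo: 2 of 5 neighbours < 4, not yet.
  Lee: 1 of 5 neighbours < 2, not yet.
  Nia: 1 of 4 neighbours < 2, not yet.
  Omar: 1 of 3 neighbours ≥ 1, adopts the app.
Round 4 — checking thresholds:
  Ben: 2 of 4 neighbours < 3, not yet.
  Jo: 2 of 5 neighbours < 4, not yet.
  Lee: 2 of 5 neighbours ≥ 2, adopts the app.
  Nia: 2 of 4 neighbours ≥ 2, adopts the app.
Round 5 — checking thresholds:
  Ben: 3 of 4 neighbours ≥ 3, adopts the app.
  Jo: 4 of 5 neighbours ≥ 4, adopts the app.
Round 6 — no new adoptions; cascade stops.

yes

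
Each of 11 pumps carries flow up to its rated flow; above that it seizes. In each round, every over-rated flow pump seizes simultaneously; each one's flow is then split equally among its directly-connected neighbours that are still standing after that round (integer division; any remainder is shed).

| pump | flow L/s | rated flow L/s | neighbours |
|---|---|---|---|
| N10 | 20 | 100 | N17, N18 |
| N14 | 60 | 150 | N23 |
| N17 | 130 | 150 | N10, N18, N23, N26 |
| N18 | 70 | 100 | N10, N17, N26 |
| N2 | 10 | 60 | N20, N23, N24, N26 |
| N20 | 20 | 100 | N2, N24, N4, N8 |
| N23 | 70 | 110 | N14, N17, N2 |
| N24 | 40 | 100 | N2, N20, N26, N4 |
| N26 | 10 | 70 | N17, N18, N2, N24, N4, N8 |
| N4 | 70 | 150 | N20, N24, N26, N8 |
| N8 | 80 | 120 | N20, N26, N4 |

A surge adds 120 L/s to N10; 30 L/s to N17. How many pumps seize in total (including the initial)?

Round 1 — N10 at 140 > 100; N17 at 160 > 150. N10, N17 seize.
  N10 sheds 140 L/s to N18: 140 each.
    N18: 70+140 = 210 > 100
  N17 sheds 160 L/s to N18, N23, N26: 53 each (1 lost).
    N18: 210+53 = 263 > 100
    N23: 70+53 = 123 > 110
    N26: 10+53 = 63 ≤ 70
Round 2 — N18, N23 seize.
  N18 sheds 263 L/s to N26: 263 each.
    N26: 63+263 = 326 > 70
  N23 sheds 123 L/s to N14, N2: 61 each (1 lost).
    N14: 60+61 = 121 ≤ 150
    N2: 10+61 = 71 > 60
Round 3 — N2, N26 seize.
  N2 sheds 71 L/s to N20, N24: 35 each (1 lost).
    N20: 20+35 = 55 ≤ 100
    N24: 40+35 = 75 ≤ 100
  N26 sheds 326 L/s to N24, N4, N8: 108 each (2 lost).
    N24: 75+108 = 183 > 100
    N4: 70+108 = 178 > 150
    N8: 80+108 = 188 > 120
Round 4 — N24, N4, N8 seize.
  N24 sheds 183 L/s to N20: 183 each.
    N20: 55+183 = 238 > 100
  N4 sheds 178 L/s to N20: 178 each.
    N20: 238+178 = 416 > 100
  N8 sheds 188 L/s to N20: 188 each.
    N20: 416+188 = 604 > 100
Round 5 — N20 seizes.
  N20 sheds 604 L/s: no online neighbours, lost.
No further seizures.

10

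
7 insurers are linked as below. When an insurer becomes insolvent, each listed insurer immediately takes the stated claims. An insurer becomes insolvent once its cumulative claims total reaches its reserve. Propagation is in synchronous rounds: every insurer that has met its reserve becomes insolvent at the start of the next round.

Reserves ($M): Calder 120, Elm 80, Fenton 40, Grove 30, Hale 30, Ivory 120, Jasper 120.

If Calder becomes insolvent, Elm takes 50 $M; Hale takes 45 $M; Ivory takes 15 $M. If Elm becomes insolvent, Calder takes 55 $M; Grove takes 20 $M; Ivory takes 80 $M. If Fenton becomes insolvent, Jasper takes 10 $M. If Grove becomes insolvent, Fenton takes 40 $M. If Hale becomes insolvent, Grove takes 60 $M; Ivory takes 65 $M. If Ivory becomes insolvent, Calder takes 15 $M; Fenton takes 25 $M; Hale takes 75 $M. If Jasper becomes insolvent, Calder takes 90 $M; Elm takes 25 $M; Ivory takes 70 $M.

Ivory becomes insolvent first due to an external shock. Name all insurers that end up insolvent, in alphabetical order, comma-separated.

Fenton, Grove, Hale, Ivory

Round 1 — Ivory becomes insolvent (initial).
  Calder: +15 → 15 < 120
  Fenton: +25 → 25 < 40
  Hale: +75 → 75 ≥ 30
Round 2 — Hale becomes insolvent.
  Grove: +60 → 60 ≥ 30
Round 3 — Grove becomes insolvent.
  Fenton: +40 → 65 ≥ 40
Round 4 — Fenton becomes insolvent.
  Jasper: +10 → 10 < 120
No further insolvencies.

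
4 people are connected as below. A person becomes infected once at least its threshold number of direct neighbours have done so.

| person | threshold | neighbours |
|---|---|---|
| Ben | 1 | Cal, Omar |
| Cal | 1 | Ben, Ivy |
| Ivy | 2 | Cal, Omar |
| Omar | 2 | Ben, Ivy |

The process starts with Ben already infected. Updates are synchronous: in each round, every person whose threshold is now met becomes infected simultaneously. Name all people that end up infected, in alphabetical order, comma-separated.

Ben, Cal

Round 1 — Ben becomes infected (initial).
Round 2 — checking thresholds:
  Cal: 1 of 2 neighbours ≥ 1, becomes infected.
  Omar: 1 of 2 neighbours < 2, not yet.
Round 3 — no new infections; cascade stops.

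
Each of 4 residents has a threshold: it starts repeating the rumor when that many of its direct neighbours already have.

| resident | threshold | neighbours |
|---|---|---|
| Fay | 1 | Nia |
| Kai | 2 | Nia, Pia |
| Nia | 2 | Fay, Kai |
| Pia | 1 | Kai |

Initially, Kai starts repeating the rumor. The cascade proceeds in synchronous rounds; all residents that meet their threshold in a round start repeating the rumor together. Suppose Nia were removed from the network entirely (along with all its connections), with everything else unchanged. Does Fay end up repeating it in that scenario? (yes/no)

With Nia removed:
Round 1 — Kai starts repeating the rumor (initial).
Round 2 — checking thresholds:
  Pia: 1 of 1 neighbours ≥ 1, starts repeating the rumor.
Round 3 — no new spreads; cascade stops.

no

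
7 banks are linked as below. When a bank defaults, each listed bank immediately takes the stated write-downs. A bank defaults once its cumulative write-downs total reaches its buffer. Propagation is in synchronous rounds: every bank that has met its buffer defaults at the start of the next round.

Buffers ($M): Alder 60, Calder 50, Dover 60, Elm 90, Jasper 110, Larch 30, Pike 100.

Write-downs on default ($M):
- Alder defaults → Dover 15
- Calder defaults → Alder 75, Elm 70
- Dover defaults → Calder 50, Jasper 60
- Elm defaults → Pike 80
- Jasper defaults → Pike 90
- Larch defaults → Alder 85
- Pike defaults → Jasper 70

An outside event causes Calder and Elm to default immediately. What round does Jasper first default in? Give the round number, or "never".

Round 1 — Calder, Elm default (initial).
  Alder: +75 → 75 ≥ 60
  Pike: +80 → 80 < 100
Round 2 — Alder defaults.
  Dover: +15 → 15 < 60
No further defaults.

never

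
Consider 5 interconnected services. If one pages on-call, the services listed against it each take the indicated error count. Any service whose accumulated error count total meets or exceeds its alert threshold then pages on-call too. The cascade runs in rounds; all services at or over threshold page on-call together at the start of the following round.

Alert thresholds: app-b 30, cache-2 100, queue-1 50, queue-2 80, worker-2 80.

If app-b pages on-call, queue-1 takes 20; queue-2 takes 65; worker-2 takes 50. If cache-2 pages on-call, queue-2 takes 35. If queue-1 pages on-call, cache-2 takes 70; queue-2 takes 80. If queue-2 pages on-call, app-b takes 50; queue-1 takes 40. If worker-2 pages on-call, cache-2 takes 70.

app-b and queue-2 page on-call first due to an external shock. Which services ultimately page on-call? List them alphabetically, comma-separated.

app-b, queue-1, queue-2

Round 1 — app-b, queue-2 page on-call (initial).
  queue-1: +20+40 → 60 ≥ 50
  worker-2: +50 → 50 < 80
Round 2 — queue-1 pages on-call.
  cache-2: +70 → 70 < 100
No further pages.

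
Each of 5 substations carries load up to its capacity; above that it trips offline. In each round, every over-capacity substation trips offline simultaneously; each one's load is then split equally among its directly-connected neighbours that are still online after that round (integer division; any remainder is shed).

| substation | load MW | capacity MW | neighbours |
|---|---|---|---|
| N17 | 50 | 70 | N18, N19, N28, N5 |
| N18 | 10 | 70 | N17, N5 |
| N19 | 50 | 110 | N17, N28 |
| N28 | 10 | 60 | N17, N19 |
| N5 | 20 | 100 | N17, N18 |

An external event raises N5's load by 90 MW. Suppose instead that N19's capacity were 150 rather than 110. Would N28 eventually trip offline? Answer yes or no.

no

With N19's capacity at 150:
Round 1 — N5 at 110 > 100. N5 trips offline.
  N5 sheds 110 MW to N17, N18: 55 each.
    N17: 50+55 = 105 > 70
    N18: 10+55 = 65 ≤ 70
Round 2 — N17 trips offline.
  N17 sheds 105 MW to N18, N19, N28: 35 each.
    N18: 65+35 = 100 > 70
    N19: 50+35 = 85 ≤ 150
    N28: 10+35 = 45 ≤ 60
Round 3 — N18 trips offline.
  N18 sheds 100 MW: no online neighbours, lost.
No further trips.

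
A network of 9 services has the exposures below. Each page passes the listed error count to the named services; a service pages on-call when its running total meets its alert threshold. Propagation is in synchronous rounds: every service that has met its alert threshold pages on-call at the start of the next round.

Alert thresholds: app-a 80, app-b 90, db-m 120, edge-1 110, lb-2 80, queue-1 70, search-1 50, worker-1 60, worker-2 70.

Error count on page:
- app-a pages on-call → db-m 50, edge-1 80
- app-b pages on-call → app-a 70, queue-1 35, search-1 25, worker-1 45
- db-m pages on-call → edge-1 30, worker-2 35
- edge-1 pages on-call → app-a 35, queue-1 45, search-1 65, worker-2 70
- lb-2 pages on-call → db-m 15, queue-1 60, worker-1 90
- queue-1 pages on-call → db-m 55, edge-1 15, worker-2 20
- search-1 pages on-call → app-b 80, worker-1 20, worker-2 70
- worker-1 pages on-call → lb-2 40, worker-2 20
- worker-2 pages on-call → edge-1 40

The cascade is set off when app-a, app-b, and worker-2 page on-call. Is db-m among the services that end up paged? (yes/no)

Round 1 — app-a, app-b, worker-2 page on-call (initial).
  db-m: +50 → 50 < 120
  edge-1: +80+40 → 120 ≥ 110
  queue-1: +35 → 35 < 70
  search-1: +25 → 25 < 50
  worker-1: +45 → 45 < 60
Round 2 — edge-1 pages on-call.
  queue-1: +45 → 80 ≥ 70
  search-1: +65 → 90 ≥ 50
Round 3 — queue-1, search-1 page on-call.
  db-m: +55 → 105 < 120
  worker-1: +20 → 65 ≥ 60
Round 4 — worker-1 pages on-call.
  lb-2: +40 → 40 < 80
No further pages.

no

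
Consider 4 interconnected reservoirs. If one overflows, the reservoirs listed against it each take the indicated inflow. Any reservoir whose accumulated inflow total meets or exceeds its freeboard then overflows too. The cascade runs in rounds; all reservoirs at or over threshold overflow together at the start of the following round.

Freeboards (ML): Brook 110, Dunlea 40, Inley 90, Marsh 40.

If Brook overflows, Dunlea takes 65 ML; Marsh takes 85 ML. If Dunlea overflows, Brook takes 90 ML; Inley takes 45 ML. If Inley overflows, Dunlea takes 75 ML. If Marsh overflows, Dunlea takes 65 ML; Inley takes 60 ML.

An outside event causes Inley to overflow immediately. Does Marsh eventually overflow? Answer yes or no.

no

Round 1 — Inley overflows (initial).
  Dunlea: +75 → 75 ≥ 40
Round 2 — Dunlea overflows.
  Brook: +90 → 90 < 110
No further overflows.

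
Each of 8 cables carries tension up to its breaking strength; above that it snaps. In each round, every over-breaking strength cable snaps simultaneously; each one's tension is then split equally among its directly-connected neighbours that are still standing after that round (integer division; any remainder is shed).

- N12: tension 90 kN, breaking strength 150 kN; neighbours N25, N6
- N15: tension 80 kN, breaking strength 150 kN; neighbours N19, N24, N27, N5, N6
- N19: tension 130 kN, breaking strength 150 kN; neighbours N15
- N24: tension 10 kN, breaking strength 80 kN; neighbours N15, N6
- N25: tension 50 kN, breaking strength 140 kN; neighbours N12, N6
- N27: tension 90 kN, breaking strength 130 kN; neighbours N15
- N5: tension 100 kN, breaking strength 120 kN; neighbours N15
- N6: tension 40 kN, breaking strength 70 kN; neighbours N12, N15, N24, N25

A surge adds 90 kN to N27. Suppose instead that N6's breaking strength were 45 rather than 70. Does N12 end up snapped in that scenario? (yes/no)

no

With N6's breaking strength at 45:
Round 1 — N27 at 180 > 130. N27 snaps.
  N27 sheds 180 kN to N15: 180 each.
    N15: 80+180 = 260 > 150
Round 2 — N15 snaps.
  N15 sheds 260 kN to N19, N24, N5, N6: 65 each.
    N19: 130+65 = 195 > 150
    N24: 10+65 = 75 ≤ 80
    N5: 100+65 = 165 > 120
    N6: 40+65 = 105 > 45
Round 3 — N19, N5, N6 snap.
  N19 sheds 195 kN: no online neighbours, lost.
  N5 sheds 165 kN: no online neighbours, lost.
  N6 sheds 105 kN to N12, N24, N25: 35 each.
    N12: 90+35 = 125 ≤ 150
    N24: 75+35 = 110 > 80
    N25: 50+35 = 85 ≤ 140
Round 4 — N24 snaps.
  N24 sheds 110 kN: no online neighbours, lost.
No further breaks.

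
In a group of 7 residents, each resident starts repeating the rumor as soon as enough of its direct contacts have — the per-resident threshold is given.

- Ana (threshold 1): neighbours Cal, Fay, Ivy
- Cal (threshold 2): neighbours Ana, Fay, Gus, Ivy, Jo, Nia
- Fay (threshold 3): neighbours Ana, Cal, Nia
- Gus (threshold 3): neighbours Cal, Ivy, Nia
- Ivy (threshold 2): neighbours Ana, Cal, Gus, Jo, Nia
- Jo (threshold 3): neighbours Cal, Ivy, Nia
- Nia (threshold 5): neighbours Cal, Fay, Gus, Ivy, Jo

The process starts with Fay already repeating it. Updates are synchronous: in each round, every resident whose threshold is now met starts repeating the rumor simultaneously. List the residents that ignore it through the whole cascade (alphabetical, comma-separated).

Gus, Jo, Nia

Round 1 — Fay starts repeating the rumor (initial).
Round 2 — checking thresholds:
  Ana: 1 of 3 neighbours ≥ 1, starts repeating the rumor.
  Cal: 1 of 6 neighbours < 2, not yet.
  Nia: 1 of 5 neighbours < 5, not yet.
Round 3 — checking thresholds:
  Cal: 2 of 6 neighbours ≥ 2, starts repeating the rumor.
  Ivy: 1 of 5 neighbours < 2, not yet.
  Nia: 1 of 5 neighbours < 5, not yet.
Round 4 — checking thresholds:
  Gus: 1 of 3 neighbours < 3, not yet.
  Ivy: 2 of 5 neighbours ≥ 2, starts repeating the rumor.
  Jo: 1 of 3 neighbours < 3, not yet.
  Nia: 2 of 5 neighbours < 5, not yet.
Round 5 — no new spreads; cascade stops.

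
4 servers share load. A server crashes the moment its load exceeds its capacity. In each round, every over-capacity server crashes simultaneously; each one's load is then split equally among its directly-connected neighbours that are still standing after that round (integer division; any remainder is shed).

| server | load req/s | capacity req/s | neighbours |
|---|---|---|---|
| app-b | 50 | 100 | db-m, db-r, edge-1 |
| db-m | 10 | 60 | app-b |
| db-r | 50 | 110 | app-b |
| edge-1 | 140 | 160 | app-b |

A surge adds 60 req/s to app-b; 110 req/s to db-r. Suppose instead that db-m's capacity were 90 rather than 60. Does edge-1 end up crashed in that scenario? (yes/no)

yes

With db-m's capacity at 90:
Round 1 — app-b at 110 > 100; db-r at 160 > 110. app-b, db-r crash.
  app-b sheds 110 req/s to db-m, edge-1: 55 each.
    db-m: 10+55 = 65 ≤ 90
    edge-1: 140+55 = 195 > 160
  db-r sheds 160 req/s: no online neighbours, lost.
Round 2 — edge-1 crashes.
  edge-1 sheds 195 req/s: no online neighbours, lost.
No further crashes.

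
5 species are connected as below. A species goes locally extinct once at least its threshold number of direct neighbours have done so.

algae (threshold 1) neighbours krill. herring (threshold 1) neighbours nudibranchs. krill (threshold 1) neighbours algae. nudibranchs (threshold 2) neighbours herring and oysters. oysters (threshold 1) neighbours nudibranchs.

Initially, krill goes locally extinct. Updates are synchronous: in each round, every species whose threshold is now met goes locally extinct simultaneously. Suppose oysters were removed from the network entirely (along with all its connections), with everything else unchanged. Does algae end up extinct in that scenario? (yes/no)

yes

With oysters removed:
Round 1 — krill goes locally extinct (initial).
Round 2 — checking thresholds:
  algae: 1 of 1 neighbours ≥ 1, goes locally extinct.
Round 3 — no new extinctions; cascade stops.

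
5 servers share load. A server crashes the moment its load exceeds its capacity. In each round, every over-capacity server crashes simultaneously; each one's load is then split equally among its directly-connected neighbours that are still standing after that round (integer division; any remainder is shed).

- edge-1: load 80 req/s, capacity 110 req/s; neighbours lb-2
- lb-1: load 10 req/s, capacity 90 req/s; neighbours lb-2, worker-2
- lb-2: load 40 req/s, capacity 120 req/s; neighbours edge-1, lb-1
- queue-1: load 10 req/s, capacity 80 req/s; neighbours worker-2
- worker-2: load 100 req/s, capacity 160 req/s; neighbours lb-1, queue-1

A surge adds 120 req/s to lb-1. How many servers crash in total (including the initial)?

3

Round 1 — lb-1 at 130 > 90. lb-1 crashes.
  lb-1 sheds 130 req/s to lb-2, worker-2: 65 each.
    lb-2: 40+65 = 105 ≤ 120
    worker-2: 100+65 = 165 > 160
Round 2 — worker-2 crashes.
  worker-2 sheds 165 req/s to queue-1: 165 each.
    queue-1: 10+165 = 175 > 80
Round 3 — queue-1 crashes.
  queue-1 sheds 175 req/s: no online neighbours, lost.
No further crashes.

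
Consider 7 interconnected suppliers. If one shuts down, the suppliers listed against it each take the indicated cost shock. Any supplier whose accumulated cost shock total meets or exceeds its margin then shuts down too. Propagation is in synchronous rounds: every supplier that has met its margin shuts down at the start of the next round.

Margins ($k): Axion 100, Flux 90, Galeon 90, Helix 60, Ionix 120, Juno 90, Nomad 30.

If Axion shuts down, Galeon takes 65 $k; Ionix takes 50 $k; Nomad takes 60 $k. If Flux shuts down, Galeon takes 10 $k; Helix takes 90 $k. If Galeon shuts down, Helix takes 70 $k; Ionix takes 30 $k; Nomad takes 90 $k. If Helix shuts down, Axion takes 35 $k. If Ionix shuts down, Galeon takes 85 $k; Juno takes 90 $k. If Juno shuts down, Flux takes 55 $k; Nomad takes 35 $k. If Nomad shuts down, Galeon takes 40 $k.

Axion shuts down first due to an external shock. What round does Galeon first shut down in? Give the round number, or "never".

3

Round 1 — Axion shuts down (initial).
  Galeon: +65 → 65 < 90
  Ionix: +50 → 50 < 120
  Nomad: +60 → 60 ≥ 30
Round 2 — Nomad shuts down.
  Galeon: +40 → 105 ≥ 90
Round 3 — Galeon shuts down.
  Helix: +70 → 70 ≥ 60
  Ionix: +30 → 80 < 120
Round 4 — Helix shuts down.
No further shutdowns.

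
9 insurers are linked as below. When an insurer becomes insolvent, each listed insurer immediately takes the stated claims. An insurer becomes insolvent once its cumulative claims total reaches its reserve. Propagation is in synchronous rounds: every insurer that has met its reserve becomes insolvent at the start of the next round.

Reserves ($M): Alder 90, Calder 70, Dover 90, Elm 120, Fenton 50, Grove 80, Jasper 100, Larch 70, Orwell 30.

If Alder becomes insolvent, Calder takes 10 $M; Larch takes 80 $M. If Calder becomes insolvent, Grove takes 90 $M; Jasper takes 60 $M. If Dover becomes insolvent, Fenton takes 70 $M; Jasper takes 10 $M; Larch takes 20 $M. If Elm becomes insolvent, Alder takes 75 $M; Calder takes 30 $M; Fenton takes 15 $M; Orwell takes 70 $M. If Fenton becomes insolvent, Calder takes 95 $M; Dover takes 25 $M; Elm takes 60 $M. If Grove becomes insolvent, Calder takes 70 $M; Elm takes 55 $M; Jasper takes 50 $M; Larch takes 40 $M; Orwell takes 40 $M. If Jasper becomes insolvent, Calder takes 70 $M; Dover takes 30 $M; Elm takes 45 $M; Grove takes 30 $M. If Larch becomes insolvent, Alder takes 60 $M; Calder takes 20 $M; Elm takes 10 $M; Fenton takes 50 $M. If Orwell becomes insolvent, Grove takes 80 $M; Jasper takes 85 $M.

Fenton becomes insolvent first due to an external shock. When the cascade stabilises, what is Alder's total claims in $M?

75

Round 1 — Fenton becomes insolvent (initial).
  Calder: +95 → 95 ≥ 70
  Dover: +25 → 25 < 90
  Elm: +60 → 60 < 120
Round 2 — Calder becomes insolvent.
  Grove: +90 → 90 ≥ 80
  Jasper: +60 → 60 < 100
Round 3 — Grove becomes insolvent.
  Elm: +55 → 115 < 120
  Jasper: +50 → 110 ≥ 100
  Larch: +40 → 40 < 70
  Orwell: +40 → 40 ≥ 30
Round 4 — Jasper, Orwell become insolvent.
  Dover: +30 → 55 < 90
  Elm: +45 → 160 ≥ 120
Round 5 — Elm becomes insolvent.
  Alder: +75 → 75 < 90
No further insolvencies.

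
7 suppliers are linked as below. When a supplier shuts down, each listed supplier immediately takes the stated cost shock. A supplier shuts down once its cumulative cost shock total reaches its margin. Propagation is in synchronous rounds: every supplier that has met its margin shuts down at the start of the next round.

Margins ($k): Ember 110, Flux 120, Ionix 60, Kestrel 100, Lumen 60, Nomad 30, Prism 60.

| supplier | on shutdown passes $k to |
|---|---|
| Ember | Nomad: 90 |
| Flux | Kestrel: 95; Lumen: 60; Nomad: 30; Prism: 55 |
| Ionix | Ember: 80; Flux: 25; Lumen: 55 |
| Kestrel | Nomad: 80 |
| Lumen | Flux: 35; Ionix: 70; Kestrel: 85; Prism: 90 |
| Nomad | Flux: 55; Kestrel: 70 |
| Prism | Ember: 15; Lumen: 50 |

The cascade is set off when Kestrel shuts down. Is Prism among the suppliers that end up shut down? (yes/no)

no

Round 1 — Kestrel shuts down (initial).
  Nomad: +80 → 80 ≥ 30
Round 2 — Nomad shuts down.
  Flux: +55 → 55 < 120
No further shutdowns.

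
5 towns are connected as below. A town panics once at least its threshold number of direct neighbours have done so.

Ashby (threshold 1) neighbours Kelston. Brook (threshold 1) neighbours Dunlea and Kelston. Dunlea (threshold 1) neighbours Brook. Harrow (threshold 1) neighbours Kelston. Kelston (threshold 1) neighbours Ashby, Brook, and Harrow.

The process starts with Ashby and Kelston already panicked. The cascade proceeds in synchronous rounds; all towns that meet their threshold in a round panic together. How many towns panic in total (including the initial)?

5

Round 1 — Ashby, Kelston panic (initial).
Round 2 — checking thresholds:
  Brook: 1 of 2 neighbours ≥ 1, panics.
  Harrow: 1 of 1 neighbours ≥ 1, panics.
Round 3 — checking thresholds:
  Dunlea: 1 of 1 neighbours ≥ 1, panics.
Round 4 — no new panics; cascade stops.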